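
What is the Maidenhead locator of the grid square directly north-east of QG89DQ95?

Longitude extended square 9; +1 → 10, wraps to 0, carry into subsquare.
Longitude subsquare d = 3; +1 → 4 = e.
Latitude extended square 5; +1 → 6.

QG89eq06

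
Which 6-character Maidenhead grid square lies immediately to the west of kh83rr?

KH83qr

Longitude subsquare r = 17; −1 → 16 = q.
The latitude characters are unchanged.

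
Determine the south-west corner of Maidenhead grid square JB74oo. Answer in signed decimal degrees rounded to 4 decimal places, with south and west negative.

-75.4167, 15.1667

Field J=9, B=1: +9·20° lon, +1·10° lat → SW at lon 0°, lat -80°.
Square 7, 4: +7·2° lon, +4·1° lat → SW at lon 14°, lat -76°.
Subsquare o=14, o=14: +14·0.0833333° lon, +14·0.0416667° lat → SW at lon 15.1667°, lat -75.4167°.
latitude -75.4167, longitude 15.1667.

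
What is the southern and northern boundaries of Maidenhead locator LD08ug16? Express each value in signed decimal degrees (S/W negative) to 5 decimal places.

-51.72500, -51.72083

Field L=11, D=3: +11·20° lon, +3·10° lat → SW at lon 40°, lat -60°.
Square 0, 8: +0·2° lon, +8·1° lat → SW at lon 40°, lat -52°.
Subsquare u=20, g=6: +20·0.0833333° lon, +6·0.0416667° lat → SW at lon 41.6667°, lat -51.75°.
Extended square 1, 6: +1·0.00833333° lon, +6·0.00416667° lat → SW at lon 41.675°, lat -51.725°.
Cell spans 0.00833333° lon × 0.00416667° lat.
south -51.72500, north -51.72083.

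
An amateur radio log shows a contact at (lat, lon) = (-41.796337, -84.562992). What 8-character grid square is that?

Offset from 180°W / 90°S: lon 95.43701°, lat 48.20366°.
Field (20°×10°, letters A–R): 95.43701/20 → 4 → E, 48.20366/10 → 4 → E; chars EE.
Square (2°×1°, digits 0–9): 15.43701/2 → 7, 8.20366/1 → 8; chars 78.
Subsquare (5′×2.5′, letters a–x): 1.43701/0.0833333 → 17 → r, 0.20366/0.0416667 → 4 → e; chars re.
Extended square (30″×15″, digits 0–9): 0.02034/0.00833333 → 2, 0.03700/0.00416667 → 8; chars 28.

EE78re28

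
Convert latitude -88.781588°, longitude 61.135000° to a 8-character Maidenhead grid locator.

Offset from 180°W / 90°S: lon 241.13500°, lat 1.21841°.
Field: 241.13500/20 → 12 → M, 1.21841/10 → 0 → A; chars MA.
Square: 1.13500/2 → 0, 1.21841/1 → 1; chars 01.
Subsquare: 1.13500/0.0833333 → 13 → n, 0.21841/0.0416667 → 5 → f; chars nf.
Extended square: 0.05167/0.00833333 → 6, 0.01008/0.00416667 → 2; chars 62.

MA01nf62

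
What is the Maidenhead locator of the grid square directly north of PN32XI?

Latitude subsquare i = 8; +1 → 9 = j.
The longitude characters are unchanged.

PN32xj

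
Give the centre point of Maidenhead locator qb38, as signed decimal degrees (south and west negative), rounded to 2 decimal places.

Field Q=16, B=1: +16·20° lon, +1·10° lat → SW at lon 140°, lat -80°.
Square 3, 8: +3·2° lon, +8·1° lat → SW at lon 146°, lat -72°.
Cell spans 2° lon × 1° lat. Centre is SW corner plus half of each.
latitude -71.50, longitude 147.00.

-71.50, 147.00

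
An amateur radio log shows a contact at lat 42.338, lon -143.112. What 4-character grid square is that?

BN82

Offset from 180°W / 90°S: lon 36.89°, lat 132.34°.
Field: lon ⌊36.89/20⌋ = 1 → B; lat ⌊132.34/10⌋ = 13 → N.
Square: lon ⌊16.89/2⌋ = 8; lat ⌊2.34/1⌋ = 2.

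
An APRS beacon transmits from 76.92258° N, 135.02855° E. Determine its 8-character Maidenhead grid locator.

Shift to the Maidenhead origin (180°W, 90°S): lon 315.02855, lat 166.92258.
Field: lon ⌊315.02855/20⌋ = 15 → P; lat ⌊166.92258/10⌋ = 16 → Q.
Square: lon ⌊15.02855/2⌋ = 7; lat ⌊6.92258/1⌋ = 6.
Subsquare: lon ⌊1.02855/0.0833333⌋ = 12 → m; lat ⌊0.92258/0.0416667⌋ = 22 → w.
Extended square: lon ⌊0.02855/0.00833333⌋ = 3; lat ⌊0.00591/0.00416667⌋ = 1.

PQ76mw31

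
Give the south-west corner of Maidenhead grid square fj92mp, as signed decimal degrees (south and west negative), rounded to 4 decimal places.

2.6250, -61.0000

Field F=5, J=9: +5·20° lon, +9·10° lat → SW at lon -80°, lat 0°.
Square 9, 2: +9·2° lon, +2·1° lat → SW at lon -62°, lat 2°.
Subsquare m=12, p=15: +12·0.0833333° lon, +15·0.0416667° lat → SW at lon -61°, lat 2.625°.
latitude 2.6250, longitude -61.0000.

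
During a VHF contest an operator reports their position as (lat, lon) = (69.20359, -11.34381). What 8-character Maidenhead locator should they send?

Add 180° to longitude and 90° to latitude: 168.65619, 159.20359.
Field: lon ⌊168.65619/20⌋ = 8 → I; lat ⌊159.20359/10⌋ = 15 → P.
Square: lon ⌊8.65619/2⌋ = 4; lat ⌊9.20359/1⌋ = 9.
Subsquare: lon ⌊0.65619/0.0833333⌋ = 7 → h; lat ⌊0.20359/0.0416667⌋ = 4 → e.
Extended square: lon ⌊0.07286/0.00833333⌋ = 8; lat ⌊0.03692/0.00416667⌋ = 8.

IP49he88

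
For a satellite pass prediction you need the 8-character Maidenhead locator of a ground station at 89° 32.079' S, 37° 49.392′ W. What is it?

HA10cl11

Add 180° to longitude and 90° to latitude: 142.17680, 0.46535.
Field: 142.17680/20 → 7 → H, 0.46535/10 → 0 → A; chars HA.
Square: 2.17680/2 → 1, 0.46535/1 → 0; chars 10.
Subsquare: 0.17680/0.0833333 → 2 → c, 0.46535/0.0416667 → 11 → l; chars cl.
Extended square: 0.01013/0.00833333 → 1, 0.00702/0.00416667 → 1; chars 11.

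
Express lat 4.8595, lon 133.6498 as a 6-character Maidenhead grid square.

PJ64tu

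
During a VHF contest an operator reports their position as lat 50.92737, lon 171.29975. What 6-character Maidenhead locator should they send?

RO50pw

Add 180° to longitude and 90° to latitude: 351.2998, 140.9274.
Field: lon ⌊351.2998/20⌋ = 17 → R; lat ⌊140.9274/10⌋ = 14 → O.
Square: lon ⌊11.2998/2⌋ = 5; lat ⌊0.9274/1⌋ = 0.
Subsquare: lon ⌊1.2998/0.0833333⌋ = 15 → p; lat ⌊0.9274/0.0416667⌋ = 22 → w.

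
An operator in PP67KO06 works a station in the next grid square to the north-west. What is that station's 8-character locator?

PP67jo97

Longitude extended square 0; −1 → -1, wraps to 9, carry into subsquare.
Longitude subsquare k = 10; −1 → 9 = j.
Latitude extended square 6; +1 → 7.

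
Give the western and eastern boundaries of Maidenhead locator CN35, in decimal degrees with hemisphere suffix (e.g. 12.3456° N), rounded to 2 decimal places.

Field C=2, N=13: +2·20° lon, +13·10° lat → SW at lon -140°, lat 40°.
Square 3, 5: +3·2° lon, +5·1° lat → SW at lon -134°, lat 45°.
Cell spans 2° lon × 1° lat.
west 134.00° W, east 132.00° W.

134.00° W, 132.00° W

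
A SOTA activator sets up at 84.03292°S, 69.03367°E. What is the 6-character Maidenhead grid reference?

Offset from 180°W / 90°S: lon 249.0337°, lat 5.9671°.
Field: lon ⌊249.0337/20⌋ = 12 → M; lat ⌊5.9671/10⌋ = 0 → A.
Square: lon ⌊9.0337/2⌋ = 4; lat ⌊5.9671/1⌋ = 5.
Subsquare: lon ⌊1.0337/0.0833333⌋ = 12 → m; lat ⌊0.9671/0.0416667⌋ = 23 → x.

MA45mx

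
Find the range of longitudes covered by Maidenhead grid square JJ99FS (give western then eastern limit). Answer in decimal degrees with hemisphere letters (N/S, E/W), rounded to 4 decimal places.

18.4167° E, 18.5000° E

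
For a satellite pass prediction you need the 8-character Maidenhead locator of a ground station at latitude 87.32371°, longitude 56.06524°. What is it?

LR87ah77

Offset from 180°W / 90°S: lon 236.06524°, lat 177.32371°.
Field: 236.06524/20 → 11 → L, 177.32371/10 → 17 → R; chars LR.
Square: 16.06524/2 → 8, 7.32371/1 → 7; chars 87.
Subsquare: 0.06524/0.0833333 → 0 → a, 0.32371/0.0416667 → 7 → h; chars ah.
Extended square: 0.06524/0.00833333 → 7, 0.03204/0.00416667 → 7; chars 77.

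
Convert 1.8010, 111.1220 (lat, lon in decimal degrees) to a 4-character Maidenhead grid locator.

OJ51

Offset from 180°W / 90°S: lon 291.12°, lat 91.80°.
Field: 291.12/20 → 14 → O, 91.80/10 → 9 → J; chars OJ.
Square: 11.12/2 → 5, 1.80/1 → 1; chars 51.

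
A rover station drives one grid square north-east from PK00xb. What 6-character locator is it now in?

Longitude subsquare x = 23; +1 → 24, wraps to 0 = a, carry into square.
Longitude square 0; +1 → 1.
Latitude subsquare b = 1; +1 → 2 = c.

PK10ac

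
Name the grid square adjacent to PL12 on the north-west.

Longitude square 1; −1 → 0.
Latitude square 2; +1 → 3.

PL03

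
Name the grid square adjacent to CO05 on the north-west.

Longitude square 0; −1 → -1, wraps to 9, carry into field.
Longitude field C = 2; −1 → 1 = B.
Latitude square 5; +1 → 6.

BO96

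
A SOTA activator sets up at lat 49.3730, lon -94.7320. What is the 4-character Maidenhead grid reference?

Add 180° to longitude and 90° to latitude: 85.27, 139.37.
Field: 85.27/20 → 4 → E, 139.37/10 → 13 → N; chars EN.
Square: 5.27/2 → 2, 9.37/1 → 9; chars 29.

EN29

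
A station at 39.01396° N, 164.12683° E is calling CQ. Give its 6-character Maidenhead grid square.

RM29ba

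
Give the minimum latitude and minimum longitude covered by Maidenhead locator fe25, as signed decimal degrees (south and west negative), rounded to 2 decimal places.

-45.00, -76.00

Field F=5, E=4: +5·20° lon, +4·10° lat → SW at lon -80°, lat -50°.
Square 2, 5: +2·2° lon, +5·1° lat → SW at lon -76°, lat -45°.
latitude -45.00, longitude -76.00.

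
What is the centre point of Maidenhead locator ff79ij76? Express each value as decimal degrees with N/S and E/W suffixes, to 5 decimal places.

30.59792° S, 65.27083° W

Field F=5, F=5: +5·20° lon, +5·10° lat → SW at lon -80°, lat -40°.
Square 7, 9: +7·2° lon, +9·1° lat → SW at lon -66°, lat -31°.
Subsquare i=8, j=9: +8·0.0833333° lon, +9·0.0416667° lat → SW at lon -65.3333°, lat -30.625°.
Extended square 7, 6: +7·0.00833333° lon, +6·0.00416667° lat → SW at lon -65.275°, lat -30.6°.
Cell spans 0.00833333° lon × 0.00416667° lat. Centre is SW corner plus half of each.
latitude 30.59792° S, longitude 65.27083° W.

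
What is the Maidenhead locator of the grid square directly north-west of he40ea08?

Longitude extended square 0; −1 → -1, wraps to 9, carry into subsquare.
Longitude subsquare e = 4; −1 → 3 = d.
Latitude extended square 8; +1 → 9.

HE40da99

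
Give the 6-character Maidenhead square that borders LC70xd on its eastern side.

LC80ad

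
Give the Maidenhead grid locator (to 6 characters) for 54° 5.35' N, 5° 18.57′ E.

JO24pc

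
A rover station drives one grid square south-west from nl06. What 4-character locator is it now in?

ML95

Longitude square 0; −1 → -1, wraps to 9, carry into field.
Longitude field N = 13; −1 → 12 = M.
Latitude square 6; −1 → 5.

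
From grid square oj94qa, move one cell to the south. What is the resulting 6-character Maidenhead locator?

OJ93qx

Latitude subsquare a = 0; −1 → -1, wraps to 23 = x, carry into square.
Latitude square 4; −1 → 3.
The longitude characters are unchanged.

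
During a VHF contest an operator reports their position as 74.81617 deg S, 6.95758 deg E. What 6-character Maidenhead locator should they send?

Add 180° to longitude and 90° to latitude: 186.9576, 15.1838.
Field: 186.9576/20 → 9 → J, 15.1838/10 → 1 → B; chars JB.
Square: 6.9576/2 → 3, 5.1838/1 → 5; chars 35.
Subsquare: 0.9576/0.0833333 → 11 → l, 0.1838/0.0416667 → 4 → e; chars le.

JB35le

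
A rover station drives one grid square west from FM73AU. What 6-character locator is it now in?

FM63xu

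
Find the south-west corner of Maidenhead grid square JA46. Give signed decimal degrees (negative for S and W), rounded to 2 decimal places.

Field J=9, A=0: +9·20° lon, +0·10° lat → SW at lon 0°, lat -90°.
Square 4, 6: +4·2° lon, +6·1° lat → SW at lon 8°, lat -84°.
latitude -84.00, longitude 8.00.

-84.00, 8.00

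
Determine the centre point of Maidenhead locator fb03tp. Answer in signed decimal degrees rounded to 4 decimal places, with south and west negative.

-76.3542, -78.3750

Field F=5, B=1: +5·20° lon, +1·10° lat → SW at lon -80°, lat -80°.
Square 0, 3: +0·2° lon, +3·1° lat → SW at lon -80°, lat -77°.
Subsquare t=19, p=15: +19·0.0833333° lon, +15·0.0416667° lat → SW at lon -78.4167°, lat -76.375°.
Cell spans 0.0833333° lon × 0.0416667° lat. Centre is SW corner plus half of each.
latitude -76.3542, longitude -78.3750.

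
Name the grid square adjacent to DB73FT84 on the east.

DB73ft94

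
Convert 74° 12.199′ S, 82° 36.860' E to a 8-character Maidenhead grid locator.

Offset from 180°W / 90°S: lon 262.61433°, lat 15.79668°.
Field: lon ⌊262.61433/20⌋ = 13 → N; lat ⌊15.79668/10⌋ = 1 → B.
Square: lon ⌊2.61433/2⌋ = 1; lat ⌊5.79668/1⌋ = 5.
Subsquare: lon ⌊0.61433/0.0833333⌋ = 7 → h; lat ⌊0.79668/0.0416667⌋ = 19 → t.
Extended square: lon ⌊0.03100/0.00833333⌋ = 3; lat ⌊0.00502/0.00416667⌋ = 1.

NB15ht31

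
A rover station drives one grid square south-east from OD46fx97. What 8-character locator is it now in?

OD46gx06

Longitude extended square 9; +1 → 10, wraps to 0, carry into subsquare.
Longitude subsquare f = 5; +1 → 6 = g.
Latitude extended square 7; −1 → 6.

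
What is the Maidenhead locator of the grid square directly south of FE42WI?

FE42wh

Latitude subsquare i = 8; −1 → 7 = h.
The longitude characters are unchanged.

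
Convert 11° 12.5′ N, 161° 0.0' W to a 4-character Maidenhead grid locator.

Offset from 180°W / 90°S: lon 19.00°, lat 101.21°.
Field: lon ⌊19.00/20⌋ = 0 → A; lat ⌊101.21/10⌋ = 10 → K.
Square: lon ⌊19.00/2⌋ = 9; lat ⌊1.21/1⌋ = 1.

AK91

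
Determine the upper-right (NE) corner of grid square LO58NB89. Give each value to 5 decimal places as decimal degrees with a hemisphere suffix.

58.08333° N, 51.15833° E

Field L=11, O=14: +11·20° lon, +14·10° lat → SW at lon 40°, lat 50°.
Square 5, 8: +5·2° lon, +8·1° lat → SW at lon 50°, lat 58°.
Subsquare n=13, b=1: +13·0.0833333° lon, +1·0.0416667° lat → SW at lon 51.0833°, lat 58.0417°.
Extended square 8, 9: +8·0.00833333° lon, +9·0.00416667° lat → SW at lon 51.15°, lat 58.0792°.
Cell spans 0.00833333° lon × 0.00416667° lat. NE corner is SW corner plus one full cell.
latitude 58.08333° N, longitude 51.15833° E.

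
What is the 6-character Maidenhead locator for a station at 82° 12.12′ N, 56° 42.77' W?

GR12pe

Offset from 180°W / 90°S: lon 123.2872°, lat 172.2020°.
Field (20°×10°, letters A–R): lon ⌊123.2872/20⌋ = 6 → G; lat ⌊172.2020/10⌋ = 17 → R.
Square (2°×1°, digits 0–9): lon ⌊3.2872/2⌋ = 1; lat ⌊2.2020/1⌋ = 2.
Subsquare (5′×2.5′, letters a–x): lon ⌊1.2872/0.0833333⌋ = 15 → p; lat ⌊0.2020/0.0416667⌋ = 4 → e.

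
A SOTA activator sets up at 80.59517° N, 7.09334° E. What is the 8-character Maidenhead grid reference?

Shift to the Maidenhead origin (180°W, 90°S): lon 187.09334, lat 170.59517.
Field: 187.09334/20 → 9 → J, 170.59517/10 → 17 → R; chars JR.
Square: 7.09334/2 → 3, 0.59517/1 → 0; chars 30.
Subsquare: 1.09334/0.0833333 → 13 → n, 0.59517/0.0416667 → 14 → o; chars no.
Extended square: 0.01001/0.00833333 → 1, 0.01184/0.00416667 → 2; chars 12.

JR30no12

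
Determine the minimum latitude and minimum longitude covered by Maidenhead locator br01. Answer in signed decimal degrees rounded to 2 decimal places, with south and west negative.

81.00, -160.00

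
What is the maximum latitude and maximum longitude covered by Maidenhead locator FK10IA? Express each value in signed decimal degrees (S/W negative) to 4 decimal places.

10.0417, -77.2500

Field F=5, K=10: +5·20° lon, +10·10° lat → SW at lon -80°, lat 10°.
Square 1, 0: +1·2° lon, +0·1° lat → SW at lon -78°, lat 10°.
Subsquare i=8, a=0: +8·0.0833333° lon, +0·0.0416667° lat → SW at lon -77.3333°, lat 10°.
Cell spans 0.0833333° lon × 0.0416667° lat. NE corner is SW corner plus one full cell.
latitude 10.0417, longitude -77.2500.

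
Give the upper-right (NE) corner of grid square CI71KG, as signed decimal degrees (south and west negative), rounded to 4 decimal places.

-8.7083, -125.0833

Field C=2, I=8: +2·20° lon, +8·10° lat → SW at lon -140°, lat -10°.
Square 7, 1: +7·2° lon, +1·1° lat → SW at lon -126°, lat -9°.
Subsquare k=10, g=6: +10·0.0833333° lon, +6·0.0416667° lat → SW at lon -125.167°, lat -8.75°.
Cell spans 0.0833333° lon × 0.0416667° lat. NE corner is SW corner plus one full cell.
latitude -8.7083, longitude -125.0833.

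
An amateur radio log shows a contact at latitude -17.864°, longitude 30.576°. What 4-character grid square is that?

KH52

Offset from 180°W / 90°S: lon 210.58°, lat 72.14°.
Field (20°×10°, letters A–R): 210.58/20 → 10 → K, 72.14/10 → 7 → H; chars KH.
Square (2°×1°, digits 0–9): 10.58/2 → 5, 2.14/1 → 2; chars 52.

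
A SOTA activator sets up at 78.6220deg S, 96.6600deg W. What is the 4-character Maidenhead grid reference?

Add 180° to longitude and 90° to latitude: 83.34, 11.38.
Field (20°×10°, letters A–R): 83.34/20 → 4 → E, 11.38/10 → 1 → B; chars EB.
Square (2°×1°, digits 0–9): 3.34/2 → 1, 1.38/1 → 1; chars 11.

EB11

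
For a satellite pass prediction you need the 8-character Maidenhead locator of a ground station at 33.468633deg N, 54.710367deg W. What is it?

Shift to the Maidenhead origin (180°W, 90°S): lon 125.28963, lat 123.46863.
Field: lon ⌊125.28963/20⌋ = 6 → G; lat ⌊123.46863/10⌋ = 12 → M.
Square: lon ⌊5.28963/2⌋ = 2; lat ⌊3.46863/1⌋ = 3.
Subsquare: lon ⌊1.28963/0.0833333⌋ = 15 → p; lat ⌊0.46863/0.0416667⌋ = 11 → l.
Extended square: lon ⌊0.03963/0.00833333⌋ = 4; lat ⌊0.01030/0.00416667⌋ = 2.

GM23pl42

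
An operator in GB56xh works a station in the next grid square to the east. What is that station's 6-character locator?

GB66ah

Longitude subsquare x = 23; +1 → 24, wraps to 0 = a, carry into square.
Longitude square 5; +1 → 6.
The latitude characters are unchanged.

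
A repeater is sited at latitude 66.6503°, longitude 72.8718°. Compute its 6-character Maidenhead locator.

Offset from 180°W / 90°S: lon 252.8718°, lat 156.6503°.
Field (20°×10°, letters A–R): lon ⌊252.8718/20⌋ = 12 → M; lat ⌊156.6503/10⌋ = 15 → P.
Square (2°×1°, digits 0–9): lon ⌊12.8718/2⌋ = 6; lat ⌊6.6503/1⌋ = 6.
Subsquare (5′×2.5′, letters a–x): lon ⌊0.8718/0.0833333⌋ = 10 → k; lat ⌊0.6503/0.0416667⌋ = 15 → p.

MP66kp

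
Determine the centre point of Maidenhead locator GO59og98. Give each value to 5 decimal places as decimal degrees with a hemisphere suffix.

59.28542° N, 48.75417° W

Field G=6, O=14: +6·20° lon, +14·10° lat → SW at lon -60°, lat 50°.
Square 5, 9: +5·2° lon, +9·1° lat → SW at lon -50°, lat 59°.
Subsquare o=14, g=6: +14·0.0833333° lon, +6·0.0416667° lat → SW at lon -48.8333°, lat 59.25°.
Extended square 9, 8: +9·0.00833333° lon, +8·0.00416667° lat → SW at lon -48.7583°, lat 59.2833°.
Cell spans 0.00833333° lon × 0.00416667° lat. Centre is SW corner plus half of each.
latitude 59.28542° N, longitude 48.75417° W.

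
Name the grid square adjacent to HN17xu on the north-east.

HN27av

Longitude subsquare x = 23; +1 → 24, wraps to 0 = a, carry into square.
Longitude square 1; +1 → 2.
Latitude subsquare u = 20; +1 → 21 = v.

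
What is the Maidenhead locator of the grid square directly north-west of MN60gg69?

MN60gh50

Longitude extended square 6; −1 → 5.
Latitude extended square 9; +1 → 10, wraps to 0, carry into subsquare.
Latitude subsquare g = 6; +1 → 7 = h.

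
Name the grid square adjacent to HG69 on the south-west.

HG58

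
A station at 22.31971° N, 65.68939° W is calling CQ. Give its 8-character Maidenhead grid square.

FL72dh76

Shift to the Maidenhead origin (180°W, 90°S): lon 114.31061, lat 112.31971.
Field: lon ⌊114.31061/20⌋ = 5 → F; lat ⌊112.31971/10⌋ = 11 → L.
Square: lon ⌊14.31061/2⌋ = 7; lat ⌊2.31971/1⌋ = 2.
Subsquare: lon ⌊0.31061/0.0833333⌋ = 3 → d; lat ⌊0.31971/0.0416667⌋ = 7 → h.
Extended square: lon ⌊0.06061/0.00833333⌋ = 7; lat ⌊0.02804/0.00416667⌋ = 6.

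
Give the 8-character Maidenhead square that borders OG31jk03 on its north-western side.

Longitude extended square 0; −1 → -1, wraps to 9, carry into subsquare.
Longitude subsquare j = 9; −1 → 8 = i.
Latitude extended square 3; +1 → 4.

OG31ik94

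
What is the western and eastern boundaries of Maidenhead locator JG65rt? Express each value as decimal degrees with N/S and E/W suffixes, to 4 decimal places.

13.4167° E, 13.5000° E

Field J=9, G=6: +9·20° lon, +6·10° lat → SW at lon 0°, lat -30°.
Square 6, 5: +6·2° lon, +5·1° lat → SW at lon 12°, lat -25°.
Subsquare r=17, t=19: +17·0.0833333° lon, +19·0.0416667° lat → SW at lon 13.4167°, lat -24.2083°.
Cell spans 0.0833333° lon × 0.0416667° lat.
west 13.4167° E, east 13.5000° E.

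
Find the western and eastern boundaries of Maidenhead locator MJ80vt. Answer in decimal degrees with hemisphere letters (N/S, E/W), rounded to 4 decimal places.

77.7500° E, 77.8333° E

Field M=12, J=9: +12·20° lon, +9·10° lat → SW at lon 60°, lat 0°.
Square 8, 0: +8·2° lon, +0·1° lat → SW at lon 76°, lat 0°.
Subsquare v=21, t=19: +21·0.0833333° lon, +19·0.0416667° lat → SW at lon 77.75°, lat 0.791667°.
Cell spans 0.0833333° lon × 0.0416667° lat.
west 77.7500° E, east 77.8333° E.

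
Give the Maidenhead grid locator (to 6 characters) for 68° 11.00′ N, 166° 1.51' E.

Add 180° to longitude and 90° to latitude: 346.0252, 158.1833.
Field: lon ⌊346.0252/20⌋ = 17 → R; lat ⌊158.1833/10⌋ = 15 → P.
Square: lon ⌊6.0252/2⌋ = 3; lat ⌊8.1833/1⌋ = 8.
Subsquare: lon ⌊0.0252/0.0833333⌋ = 0 → a; lat ⌊0.1833/0.0416667⌋ = 4 → e.

RP38ae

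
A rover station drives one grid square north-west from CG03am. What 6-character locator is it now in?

BG93xn

Longitude subsquare a = 0; −1 → -1, wraps to 23 = x, carry into square.
Longitude square 0; −1 → -1, wraps to 9, carry into field.
Longitude field C = 2; −1 → 1 = B.
Latitude subsquare m = 12; +1 → 13 = n.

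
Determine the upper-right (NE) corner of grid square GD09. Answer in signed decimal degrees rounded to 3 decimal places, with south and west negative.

-50.000, -58.000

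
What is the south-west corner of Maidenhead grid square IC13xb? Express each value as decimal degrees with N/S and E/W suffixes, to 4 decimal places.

66.9583° S, 16.0833° W

Field I=8, C=2: +8·20° lon, +2·10° lat → SW at lon -20°, lat -70°.
Square 1, 3: +1·2° lon, +3·1° lat → SW at lon -18°, lat -67°.
Subsquare x=23, b=1: +23·0.0833333° lon, +1·0.0416667° lat → SW at lon -16.0833°, lat -66.9583°.
latitude 66.9583° S, longitude 16.0833° W.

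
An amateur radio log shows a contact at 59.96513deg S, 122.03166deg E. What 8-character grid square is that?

PD10aa38

Shift to the Maidenhead origin (180°W, 90°S): lon 302.03166, lat 30.03487.
Field: lon ⌊302.03166/20⌋ = 15 → P; lat ⌊30.03487/10⌋ = 3 → D.
Square: lon ⌊2.03166/2⌋ = 1; lat ⌊0.03487/1⌋ = 0.
Subsquare: lon ⌊0.03166/0.0833333⌋ = 0 → a; lat ⌊0.03487/0.0416667⌋ = 0 → a.
Extended square: lon ⌊0.03166/0.00833333⌋ = 3; lat ⌊0.03487/0.00416667⌋ = 8.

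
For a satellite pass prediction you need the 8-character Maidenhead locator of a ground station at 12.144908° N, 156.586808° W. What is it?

Offset from 180°W / 90°S: lon 23.41319°, lat 102.14491°.
Field (20°×10°, letters A–R): 23.41319/20 → 1 → B, 102.14491/10 → 10 → K; chars BK.
Square (2°×1°, digits 0–9): 3.41319/2 → 1, 2.14491/1 → 2; chars 12.
Subsquare (5′×2.5′, letters a–x): 1.41319/0.0833333 → 16 → q, 0.14491/0.0416667 → 3 → d; chars qd.
Extended square (30″×15″, digits 0–9): 0.07986/0.00833333 → 9, 0.01991/0.00416667 → 4; chars 94.

BK12qd94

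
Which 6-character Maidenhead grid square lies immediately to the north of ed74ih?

ED74ii

Latitude subsquare h = 7; +1 → 8 = i.
The longitude characters are unchanged.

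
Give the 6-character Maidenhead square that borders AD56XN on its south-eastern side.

AD66am

Longitude subsquare x = 23; +1 → 24, wraps to 0 = a, carry into square.
Longitude square 5; +1 → 6.
Latitude subsquare n = 13; −1 → 12 = m.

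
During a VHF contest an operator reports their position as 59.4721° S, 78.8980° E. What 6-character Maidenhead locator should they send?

MD90km

Add 180° to longitude and 90° to latitude: 258.8980, 30.5279.
Field: lon ⌊258.8980/20⌋ = 12 → M; lat ⌊30.5279/10⌋ = 3 → D.
Square: lon ⌊18.8980/2⌋ = 9; lat ⌊0.5279/1⌋ = 0.
Subsquare: lon ⌊0.8980/0.0833333⌋ = 10 → k; lat ⌊0.5279/0.0416667⌋ = 12 → m.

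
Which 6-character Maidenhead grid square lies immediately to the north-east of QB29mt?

QB29nu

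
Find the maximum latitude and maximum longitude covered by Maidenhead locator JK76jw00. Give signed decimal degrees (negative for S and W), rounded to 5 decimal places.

16.92083, 14.75833

Field J=9, K=10: +9·20° lon, +10·10° lat → SW at lon 0°, lat 10°.
Square 7, 6: +7·2° lon, +6·1° lat → SW at lon 14°, lat 16°.
Subsquare j=9, w=22: +9·0.0833333° lon, +22·0.0416667° lat → SW at lon 14.75°, lat 16.9167°.
Extended square 0, 0: +0·0.00833333° lon, +0·0.00416667° lat → SW at lon 14.75°, lat 16.9167°.
Cell spans 0.00833333° lon × 0.00416667° lat. NE corner is SW corner plus one full cell.
latitude 16.92083, longitude 14.75833.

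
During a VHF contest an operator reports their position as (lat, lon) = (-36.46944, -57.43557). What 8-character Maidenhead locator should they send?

Shift to the Maidenhead origin (180°W, 90°S): lon 122.56443, lat 53.53056.
Field: lon ⌊122.56443/20⌋ = 6 → G; lat ⌊53.53056/10⌋ = 5 → F.
Square: lon ⌊2.56443/2⌋ = 1; lat ⌊3.53056/1⌋ = 3.
Subsquare: lon ⌊0.56443/0.0833333⌋ = 6 → g; lat ⌊0.53056/0.0416667⌋ = 12 → m.
Extended square: lon ⌊0.06443/0.00833333⌋ = 7; lat ⌊0.03056/0.00416667⌋ = 7.

GF13gm77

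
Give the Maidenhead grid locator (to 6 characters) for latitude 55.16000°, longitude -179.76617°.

Shift to the Maidenhead origin (180°W, 90°S): lon 0.2338, lat 145.1600.
Field: 0.2338/20 → 0 → A, 145.1600/10 → 14 → O; chars AO.
Square: 0.2338/2 → 0, 5.1600/1 → 5; chars 05.
Subsquare: 0.2338/0.0833333 → 2 → c, 0.1600/0.0416667 → 3 → d; chars cd.

AO05cd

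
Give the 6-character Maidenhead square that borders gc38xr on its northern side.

Latitude subsquare r = 17; +1 → 18 = s.
The longitude characters are unchanged.

GC38xs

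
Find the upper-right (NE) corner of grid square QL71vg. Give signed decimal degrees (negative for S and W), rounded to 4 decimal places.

21.2917, 155.8333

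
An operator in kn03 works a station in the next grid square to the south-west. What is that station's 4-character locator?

JN92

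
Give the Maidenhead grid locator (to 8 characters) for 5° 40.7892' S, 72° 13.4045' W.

FI34vh36

Offset from 180°W / 90°S: lon 107.77659°, lat 84.32018°.
Field: 107.77659/20 → 5 → F, 84.32018/10 → 8 → I; chars FI.
Square: 7.77659/2 → 3, 4.32018/1 → 4; chars 34.
Subsquare: 1.77659/0.0833333 → 21 → v, 0.32018/0.0416667 → 7 → h; chars vh.
Extended square: 0.02659/0.00833333 → 3, 0.02851/0.00416667 → 6; chars 36.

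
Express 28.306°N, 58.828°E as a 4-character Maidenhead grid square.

Shift to the Maidenhead origin (180°W, 90°S): lon 238.83, lat 118.31.
Field: lon ⌊238.83/20⌋ = 11 → L; lat ⌊118.31/10⌋ = 11 → L.
Square: lon ⌊18.83/2⌋ = 9; lat ⌊8.31/1⌋ = 8.

LL98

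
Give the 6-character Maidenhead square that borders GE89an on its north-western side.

GE79xo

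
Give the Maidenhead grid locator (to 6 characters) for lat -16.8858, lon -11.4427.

Shift to the Maidenhead origin (180°W, 90°S): lon 168.5573, lat 73.1142.
Field (20°×10°, letters A–R): 168.5573/20 → 8 → I, 73.1142/10 → 7 → H; chars IH.
Square (2°×1°, digits 0–9): 8.5573/2 → 4, 3.1142/1 → 3; chars 43.
Subsquare (5′×2.5′, letters a–x): 0.5573/0.0833333 → 6 → g, 0.1142/0.0416667 → 2 → c; chars gc.

IH43gc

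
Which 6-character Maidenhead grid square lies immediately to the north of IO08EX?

Latitude subsquare x = 23; +1 → 24, wraps to 0 = a, carry into square.
Latitude square 8; +1 → 9.
The longitude characters are unchanged.

IO09ea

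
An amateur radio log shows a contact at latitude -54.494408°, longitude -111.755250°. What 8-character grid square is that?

Offset from 180°W / 90°S: lon 68.24475°, lat 35.50559°.
Field: lon ⌊68.24475/20⌋ = 3 → D; lat ⌊35.50559/10⌋ = 3 → D.
Square: lon ⌊8.24475/2⌋ = 4; lat ⌊5.50559/1⌋ = 5.
Subsquare: lon ⌊0.24475/0.0833333⌋ = 2 → c; lat ⌊0.50559/0.0416667⌋ = 12 → m.
Extended square: lon ⌊0.07808/0.00833333⌋ = 9; lat ⌊0.00559/0.00416667⌋ = 1.

DD45cm91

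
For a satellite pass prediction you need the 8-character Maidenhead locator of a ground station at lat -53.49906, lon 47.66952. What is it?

Offset from 180°W / 90°S: lon 227.66952°, lat 36.50094°.
Field: lon ⌊227.66952/20⌋ = 11 → L; lat ⌊36.50094/10⌋ = 3 → D.
Square: lon ⌊7.66952/2⌋ = 3; lat ⌊6.50094/1⌋ = 6.
Subsquare: lon ⌊1.66952/0.0833333⌋ = 20 → u; lat ⌊0.50094/0.0416667⌋ = 12 → m.
Extended square: lon ⌊0.00285/0.00833333⌋ = 0; lat ⌊0.00094/0.00416667⌋ = 0.

LD36um00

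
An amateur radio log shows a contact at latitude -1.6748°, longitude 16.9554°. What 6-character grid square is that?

Add 180° to longitude and 90° to latitude: 196.9554, 88.3252.
Field (20°×10°, letters A–R): lon ⌊196.9554/20⌋ = 9 → J; lat ⌊88.3252/10⌋ = 8 → I.
Square (2°×1°, digits 0–9): lon ⌊16.9554/2⌋ = 8; lat ⌊8.3252/1⌋ = 8.
Subsquare (5′×2.5′, letters a–x): lon ⌊0.9554/0.0833333⌋ = 11 → l; lat ⌊0.3252/0.0416667⌋ = 7 → h.

JI88lh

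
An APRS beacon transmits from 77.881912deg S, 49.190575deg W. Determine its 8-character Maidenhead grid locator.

GB52jc78

Add 180° to longitude and 90° to latitude: 130.80943, 12.11809.
Field: lon ⌊130.80943/20⌋ = 6 → G; lat ⌊12.11809/10⌋ = 1 → B.
Square: lon ⌊10.80943/2⌋ = 5; lat ⌊2.11809/1⌋ = 2.
Subsquare: lon ⌊0.80943/0.0833333⌋ = 9 → j; lat ⌊0.11809/0.0416667⌋ = 2 → c.
Extended square: lon ⌊0.05943/0.00833333⌋ = 7; lat ⌊0.03475/0.00416667⌋ = 8.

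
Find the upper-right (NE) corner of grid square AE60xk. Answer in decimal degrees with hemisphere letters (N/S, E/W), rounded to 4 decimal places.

49.5417° S, 166.0000° W

Field A=0, E=4: +0·20° lon, +4·10° lat → SW at lon -180°, lat -50°.
Square 6, 0: +6·2° lon, +0·1° lat → SW at lon -168°, lat -50°.
Subsquare x=23, k=10: +23·0.0833333° lon, +10·0.0416667° lat → SW at lon -166.083°, lat -49.5833°.
Cell spans 0.0833333° lon × 0.0416667° lat. NE corner is SW corner plus one full cell.
latitude 49.5417° S, longitude 166.0000° W.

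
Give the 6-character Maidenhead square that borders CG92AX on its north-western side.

Longitude subsquare a = 0; −1 → -1, wraps to 23 = x, carry into square.
Longitude square 9; −1 → 8.
Latitude subsquare x = 23; +1 → 24, wraps to 0 = a, carry into square.
Latitude square 2; +1 → 3.

CG83xa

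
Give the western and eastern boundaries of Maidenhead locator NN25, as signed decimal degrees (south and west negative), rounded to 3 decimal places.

84.000, 86.000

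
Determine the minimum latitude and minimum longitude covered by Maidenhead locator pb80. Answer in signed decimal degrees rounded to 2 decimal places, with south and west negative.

-80.00, 136.00

Field P=15, B=1: +15·20° lon, +1·10° lat → SW at lon 120°, lat -80°.
Square 8, 0: +8·2° lon, +0·1° lat → SW at lon 136°, lat -80°.
latitude -80.00, longitude 136.00.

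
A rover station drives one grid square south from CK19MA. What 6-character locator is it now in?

Latitude subsquare a = 0; −1 → -1, wraps to 23 = x, carry into square.
Latitude square 9; −1 → 8.
The longitude characters are unchanged.

CK18mx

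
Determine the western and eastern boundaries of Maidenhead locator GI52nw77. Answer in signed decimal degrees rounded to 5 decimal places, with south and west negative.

Field G=6, I=8: +6·20° lon, +8·10° lat → SW at lon -60°, lat -10°.
Square 5, 2: +5·2° lon, +2·1° lat → SW at lon -50°, lat -8°.
Subsquare n=13, w=22: +13·0.0833333° lon, +22·0.0416667° lat → SW at lon -48.9167°, lat -7.08333°.
Extended square 7, 7: +7·0.00833333° lon, +7·0.00416667° lat → SW at lon -48.8583°, lat -7.05417°.
Cell spans 0.00833333° lon × 0.00416667° lat.
west -48.85833, east -48.85000.

-48.85833, -48.85000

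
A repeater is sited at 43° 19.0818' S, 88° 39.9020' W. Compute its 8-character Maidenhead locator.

EE56qq03

Offset from 180°W / 90°S: lon 91.33497°, lat 46.68197°.
Field: lon ⌊91.33497/20⌋ = 4 → E; lat ⌊46.68197/10⌋ = 4 → E.
Square: lon ⌊11.33497/2⌋ = 5; lat ⌊6.68197/1⌋ = 6.
Subsquare: lon ⌊1.33497/0.0833333⌋ = 16 → q; lat ⌊0.68197/0.0416667⌋ = 16 → q.
Extended square: lon ⌊0.00163/0.00833333⌋ = 0; lat ⌊0.01530/0.00416667⌋ = 3.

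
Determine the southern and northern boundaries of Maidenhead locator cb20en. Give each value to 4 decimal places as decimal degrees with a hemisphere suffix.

79.4583° S, 79.4167° S

Field C=2, B=1: +2·20° lon, +1·10° lat → SW at lon -140°, lat -80°.
Square 2, 0: +2·2° lon, +0·1° lat → SW at lon -136°, lat -80°.
Subsquare e=4, n=13: +4·0.0833333° lon, +13·0.0416667° lat → SW at lon -135.667°, lat -79.4583°.
Cell spans 0.0833333° lon × 0.0416667° lat.
south 79.4583° S, north 79.4167° S.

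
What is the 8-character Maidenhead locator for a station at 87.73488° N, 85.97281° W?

Add 180° to longitude and 90° to latitude: 94.02719, 177.73488.
Field (20°×10°, letters A–R): lon ⌊94.02719/20⌋ = 4 → E; lat ⌊177.73488/10⌋ = 17 → R.
Square (2°×1°, digits 0–9): lon ⌊14.02719/2⌋ = 7; lat ⌊7.73488/1⌋ = 7.
Subsquare (5′×2.5′, letters a–x): lon ⌊0.02719/0.0833333⌋ = 0 → a; lat ⌊0.73488/0.0416667⌋ = 17 → r.
Extended square (30″×15″, digits 0–9): lon ⌊0.02719/0.00833333⌋ = 3; lat ⌊0.02655/0.00416667⌋ = 6.

ER77ar36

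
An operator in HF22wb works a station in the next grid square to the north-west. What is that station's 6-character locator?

Longitude subsquare w = 22; −1 → 21 = v.
Latitude subsquare b = 1; +1 → 2 = c.

HF22vc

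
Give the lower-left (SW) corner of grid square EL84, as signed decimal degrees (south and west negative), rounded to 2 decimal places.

Field E=4, L=11: +4·20° lon, +11·10° lat → SW at lon -100°, lat 20°.
Square 8, 4: +8·2° lon, +4·1° lat → SW at lon -84°, lat 24°.
latitude 24.00, longitude -84.00.

24.00, -84.00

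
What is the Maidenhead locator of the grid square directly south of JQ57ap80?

JQ57ao89

Latitude extended square 0; −1 → -1, wraps to 9, carry into subsquare.
Latitude subsquare p = 15; −1 → 14 = o.
The longitude characters are unchanged.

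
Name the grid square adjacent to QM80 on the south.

Latitude square 0; −1 → -1, wraps to 9, carry into field.
Latitude field M = 12; −1 → 11 = L.
The longitude characters are unchanged.

QL89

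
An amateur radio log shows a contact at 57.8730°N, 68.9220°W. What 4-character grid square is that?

Offset from 180°W / 90°S: lon 111.08°, lat 147.87°.
Field (20°×10°, letters A–R): lon ⌊111.08/20⌋ = 5 → F; lat ⌊147.87/10⌋ = 14 → O.
Square (2°×1°, digits 0–9): lon ⌊11.08/2⌋ = 5; lat ⌊7.87/1⌋ = 7.

FO57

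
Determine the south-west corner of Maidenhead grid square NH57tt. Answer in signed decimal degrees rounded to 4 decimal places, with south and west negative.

-12.2083, 91.5833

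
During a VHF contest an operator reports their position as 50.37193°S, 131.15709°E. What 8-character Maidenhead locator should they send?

PD59np80

Shift to the Maidenhead origin (180°W, 90°S): lon 311.15709, lat 39.62807.
Field (20°×10°, letters A–R): 311.15709/20 → 15 → P, 39.62807/10 → 3 → D; chars PD.
Square (2°×1°, digits 0–9): 11.15709/2 → 5, 9.62807/1 → 9; chars 59.
Subsquare (5′×2.5′, letters a–x): 1.15709/0.0833333 → 13 → n, 0.62807/0.0416667 → 15 → p; chars np.
Extended square (30″×15″, digits 0–9): 0.07376/0.00833333 → 8, 0.00307/0.00416667 → 0; chars 80.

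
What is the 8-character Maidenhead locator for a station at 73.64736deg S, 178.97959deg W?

AB06mi24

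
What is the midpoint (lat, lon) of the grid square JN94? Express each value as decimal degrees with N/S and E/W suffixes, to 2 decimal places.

44.50° N, 19.00° E

Field J=9, N=13: +9·20° lon, +13·10° lat → SW at lon 0°, lat 40°.
Square 9, 4: +9·2° lon, +4·1° lat → SW at lon 18°, lat 44°.
Cell spans 2° lon × 1° lat. Centre is SW corner plus half of each.
latitude 44.50° N, longitude 19.00° E.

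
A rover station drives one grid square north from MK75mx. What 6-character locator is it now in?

Latitude subsquare x = 23; +1 → 24, wraps to 0 = a, carry into square.
Latitude square 5; +1 → 6.
The longitude characters are unchanged.

MK76ma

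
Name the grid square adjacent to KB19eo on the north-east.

KB19fp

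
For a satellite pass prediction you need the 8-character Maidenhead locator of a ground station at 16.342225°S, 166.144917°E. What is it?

Offset from 180°W / 90°S: lon 346.14492°, lat 73.65778°.
Field (20°×10°, letters A–R): lon ⌊346.14492/20⌋ = 17 → R; lat ⌊73.65778/10⌋ = 7 → H.
Square (2°×1°, digits 0–9): lon ⌊6.14492/2⌋ = 3; lat ⌊3.65778/1⌋ = 3.
Subsquare (5′×2.5′, letters a–x): lon ⌊0.14492/0.0833333⌋ = 1 → b; lat ⌊0.65778/0.0416667⌋ = 15 → p.
Extended square (30″×15″, digits 0–9): lon ⌊0.06158/0.00833333⌋ = 7; lat ⌊0.03278/0.00416667⌋ = 7.

RH33bp77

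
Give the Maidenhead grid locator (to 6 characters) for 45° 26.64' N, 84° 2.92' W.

Add 180° to longitude and 90° to latitude: 95.9513, 135.4440.
Field (20°×10°, letters A–R): 95.9513/20 → 4 → E, 135.4440/10 → 13 → N; chars EN.
Square (2°×1°, digits 0–9): 15.9513/2 → 7, 5.4440/1 → 5; chars 75.
Subsquare (5′×2.5′, letters a–x): 1.9513/0.0833333 → 23 → x, 0.4440/0.0416667 → 10 → k; chars xk.

EN75xk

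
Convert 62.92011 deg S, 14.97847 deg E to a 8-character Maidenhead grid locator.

JC77lb79

Add 180° to longitude and 90° to latitude: 194.97847, 27.07989.
Field (20°×10°, letters A–R): 194.97847/20 → 9 → J, 27.07989/10 → 2 → C; chars JC.
Square (2°×1°, digits 0–9): 14.97847/2 → 7, 7.07989/1 → 7; chars 77.
Subsquare (5′×2.5′, letters a–x): 0.97847/0.0833333 → 11 → l, 0.07989/0.0416667 → 1 → b; chars lb.
Extended square (30″×15″, digits 0–9): 0.06180/0.00833333 → 7, 0.03822/0.00416667 → 9; chars 79.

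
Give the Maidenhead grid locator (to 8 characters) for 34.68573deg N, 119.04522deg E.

Shift to the Maidenhead origin (180°W, 90°S): lon 299.04522, lat 124.68573.
Field (20°×10°, letters A–R): lon ⌊299.04522/20⌋ = 14 → O; lat ⌊124.68573/10⌋ = 12 → M.
Square (2°×1°, digits 0–9): lon ⌊19.04522/2⌋ = 9; lat ⌊4.68573/1⌋ = 4.
Subsquare (5′×2.5′, letters a–x): lon ⌊1.04522/0.0833333⌋ = 12 → m; lat ⌊0.68573/0.0416667⌋ = 16 → q.
Extended square (30″×15″, digits 0–9): lon ⌊0.04522/0.00833333⌋ = 5; lat ⌊0.01906/0.00416667⌋ = 4.

OM94mq54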